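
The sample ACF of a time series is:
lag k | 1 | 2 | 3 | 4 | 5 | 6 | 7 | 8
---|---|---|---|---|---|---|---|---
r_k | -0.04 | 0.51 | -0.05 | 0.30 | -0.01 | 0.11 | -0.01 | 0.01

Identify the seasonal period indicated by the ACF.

The largest autocorrelation is r_2 = 0.51, with a weaker echo at lag 4 (0.30); the remaining lags stay at or below 0.11.
The dominant spike at lag 2 indicates a seasonal period of 2.

2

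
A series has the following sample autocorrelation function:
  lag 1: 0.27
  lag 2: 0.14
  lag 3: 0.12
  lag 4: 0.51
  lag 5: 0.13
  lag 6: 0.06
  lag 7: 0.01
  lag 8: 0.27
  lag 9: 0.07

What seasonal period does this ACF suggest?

The largest autocorrelation is r_4 = 0.51; the remaining lags stay at or below 0.27. The elevated value at lag 1 (0.27), dropping to 0.14 at lag 2, reflects decaying short-term dependence rather than seasonality.
The dominant spike at lag 4 indicates a seasonal period of 4.

4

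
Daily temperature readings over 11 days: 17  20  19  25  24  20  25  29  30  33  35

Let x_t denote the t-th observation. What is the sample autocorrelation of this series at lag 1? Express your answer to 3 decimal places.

0.604

Mean x̄ = (17 + 20 + 19 + 25 + 24 + 20 + 25 + 29 + 30 + 33 + 35)/11 = 25.1818
Numerator Σ_{t=1}^{10}(x_t−x̄)(x_{t+1}−x̄) = 214.9669
Denominator Σ(x_t−x̄)² = 355.6364
r_1 = 214.9669 / 355.6364 = 0.604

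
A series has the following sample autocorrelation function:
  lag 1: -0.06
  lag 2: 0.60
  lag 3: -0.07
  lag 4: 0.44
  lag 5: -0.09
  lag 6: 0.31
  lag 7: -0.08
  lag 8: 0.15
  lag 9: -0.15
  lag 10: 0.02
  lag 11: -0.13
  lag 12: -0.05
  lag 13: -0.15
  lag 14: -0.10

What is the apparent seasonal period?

The largest autocorrelation is r_2 = 0.60, with weaker echoes at lags 4 (0.44), 6 (0.31) and 8 (0.15); the remaining lags stay at or below 0.02.
The dominant spike at lag 2 indicates a seasonal period of 2.

2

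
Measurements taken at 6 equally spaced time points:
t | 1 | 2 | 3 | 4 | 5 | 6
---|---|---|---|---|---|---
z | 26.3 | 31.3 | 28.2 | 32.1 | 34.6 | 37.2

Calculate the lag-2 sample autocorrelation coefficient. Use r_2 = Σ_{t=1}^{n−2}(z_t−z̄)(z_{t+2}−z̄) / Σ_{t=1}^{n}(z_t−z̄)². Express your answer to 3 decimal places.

Mean z̄ = (26.3 + 31.3 + 28.2 + 32.1 + 34.6 + 37.2)/6 = 31.6167
Deviations from mean: -5.3167, -0.3167, -3.4167, 0.4833, 2.9833, 5.5833
Σ(z_t−z̄)(z_{t+2}−z̄) = (18.1653) + (-0.1531) + (-10.1931) + (2.6986) = 10.5178
Denominator Σ(z_t−z̄)² = 80.3483
r_2 = 10.5178 / 80.3483 = 0.131

0.131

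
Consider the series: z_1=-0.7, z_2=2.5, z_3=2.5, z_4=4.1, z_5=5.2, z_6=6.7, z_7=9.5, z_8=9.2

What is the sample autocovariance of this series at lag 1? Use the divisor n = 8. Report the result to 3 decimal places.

Mean z̄ = (-0.7 + 2.5 + 2.5 + 4.1 + 5.2 + 6.7 + 9.5 + 9.2)/8 = 4.8750
Deviations: -5.5750, -2.3750, -2.3750, -0.7750, 0.3250, 1.8250, 4.6250, 4.3250
Σ_{t=1}^{7}(z_t−z̄)(z_{t+1}−z̄) = 49.5069
γ_1 = 49.5069 / 8 = 6.188

6.188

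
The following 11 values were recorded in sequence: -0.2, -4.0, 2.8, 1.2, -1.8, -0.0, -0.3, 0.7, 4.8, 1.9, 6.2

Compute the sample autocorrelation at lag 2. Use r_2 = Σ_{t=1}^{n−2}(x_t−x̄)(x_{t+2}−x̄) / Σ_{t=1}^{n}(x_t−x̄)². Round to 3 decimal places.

0.122

Mean x̄ = (-0.2 − 4.0 + 2.8 + 1.2 − 1.8 − 0.0 − 0.3 + 0.7 + 4.8 + 1.9 + 6.2)/11 = 1.0273
Numerator Σ_{t=1}^{9}(x_t−x̄)(x_{t+2}−x̄) = 10.0776
Denominator Σ(x_t−x̄)² = 82.6218
r_2 = 10.0776 / 82.6218 = 0.122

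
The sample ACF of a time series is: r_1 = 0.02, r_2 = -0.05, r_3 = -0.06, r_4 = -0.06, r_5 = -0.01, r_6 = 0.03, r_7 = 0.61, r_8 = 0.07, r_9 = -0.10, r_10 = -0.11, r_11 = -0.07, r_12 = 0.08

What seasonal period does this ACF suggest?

7

The largest autocorrelation is r_7 = 0.61; the remaining lags stay at or below 0.08.
The dominant spike at lag 7 indicates a seasonal period of 7.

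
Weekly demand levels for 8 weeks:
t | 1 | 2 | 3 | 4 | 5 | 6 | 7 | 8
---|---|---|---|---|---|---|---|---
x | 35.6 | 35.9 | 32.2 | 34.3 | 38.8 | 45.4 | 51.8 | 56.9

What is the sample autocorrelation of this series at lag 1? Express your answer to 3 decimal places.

0.628

Mean x̄ = (35.6 + 35.9 + 32.2 + 34.3 + 38.8 + 45.4 + 51.8 + 56.9)/8 = 41.3625
Deviations from mean: -5.7625, -5.4625, -9.1625, -7.0625, -2.5625, 4.0375, 10.4375, 15.5375
Σ(x_t−x̄)(x_{t+1}−x̄) = (31.4777) + (50.0502) + (64.7102) + (18.0977) + (-10.3461) + (42.1414) + (162.1727) = 358.3036
Denominator Σ(x_t−x̄)² = 570.0988
r_1 = 358.3036 / 570.0988 = 0.628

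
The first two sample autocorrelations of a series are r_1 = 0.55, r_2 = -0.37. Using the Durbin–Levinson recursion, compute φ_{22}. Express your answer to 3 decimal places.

φ_{22} = (r_2 − r_1²) / (1 − r_1²)
r_1² = (0.55)² = 0.3025
Numerator = -0.37 − 0.3025 = -0.6725; denominator = 1 − 0.3025 = 0.6975
φ_{22} = -0.6725 / 0.6975 = -0.964

-0.964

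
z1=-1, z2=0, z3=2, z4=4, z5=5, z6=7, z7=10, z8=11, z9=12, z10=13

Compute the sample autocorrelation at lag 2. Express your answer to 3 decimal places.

Mean z̄ = (-1 + 0 + 2 + 4 + 5 + 7 + 10 + 11 + 12 + 13)/10 = 6.3000
Numerator Σ_{t=1}^{8}(z_t−z̄)(z_{t+2}−z̄) = 100.9200
Denominator Σ(z_t−z̄)² = 232.1000
r_2 = 100.9200 / 232.1000 = 0.435

0.435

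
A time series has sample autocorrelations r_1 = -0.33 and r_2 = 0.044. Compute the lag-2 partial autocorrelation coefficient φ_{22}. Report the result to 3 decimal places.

-0.073

φ_{22} = (r_2 − r_1²) / (1 − r_1²)
r_1² = (-0.33)² = 0.1089
Numerator = 0.044 − 0.1089 = -0.0649; denominator = 1 − 0.1089 = 0.8911
φ_{22} = -0.0649 / 0.8911 = -0.073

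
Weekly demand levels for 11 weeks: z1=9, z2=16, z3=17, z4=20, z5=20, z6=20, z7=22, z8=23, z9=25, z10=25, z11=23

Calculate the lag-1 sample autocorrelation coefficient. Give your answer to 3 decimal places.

0.537

Mean z̄ = (9 + 16 + 17 + 20 + 20 + 20 + 22 + 23 + 25 + 25 + 23)/11 = 20.0000
Numerator Σ_{t=1}^{10}(z_t−z̄)(z_{t+1}−z̄) = 117.0000
Denominator Σ(z_t−z̄)² = 218.0000
r_1 = 117.0000 / 218.0000 = 0.537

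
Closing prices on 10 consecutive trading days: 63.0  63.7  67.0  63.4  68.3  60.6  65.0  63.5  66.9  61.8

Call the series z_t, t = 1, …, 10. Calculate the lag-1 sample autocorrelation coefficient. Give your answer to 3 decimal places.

Mean z̄ = (63.0 + 63.7 + 67.0 + 63.4 + 68.3 + 60.6 + 65.0 + 63.5 + 66.9 + 61.8)/10 = 64.3200
Numerator Σ_{t=1}^{9}(z_t−z̄)(z_{t+1}−z̄) = -33.4804
Denominator Σ(z_t−z̄)² = 53.9760
r_1 = -33.4804 / 53.9760 = -0.620

-0.620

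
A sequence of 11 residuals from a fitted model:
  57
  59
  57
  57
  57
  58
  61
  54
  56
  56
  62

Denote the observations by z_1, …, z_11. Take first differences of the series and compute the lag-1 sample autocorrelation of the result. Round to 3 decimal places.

First differences Δz: 2, -2, 0, 0, 1, 3, -7, 2, 0, 6
Mean of differences = 0.5000
Numerator Σ(Δz_t−Δz̄)(Δz_{t+1}−Δz̄) = -34.7500
Denominator Σ(Δz_t−Δz̄)² = 104.5000
r_1(Δz) = -34.7500 / 104.5000 = -0.333

-0.333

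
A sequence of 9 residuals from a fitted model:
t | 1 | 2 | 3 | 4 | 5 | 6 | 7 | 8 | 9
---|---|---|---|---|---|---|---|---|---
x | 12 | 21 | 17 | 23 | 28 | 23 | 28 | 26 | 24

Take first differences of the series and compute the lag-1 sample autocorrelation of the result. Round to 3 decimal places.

-0.484

First differences Δx: 9, -4, 6, 5, -5, 5, -2, -2
Mean of differences = 1.5000
Numerator Σ(Δx_t−Δx̄)(Δx_{t+1}−Δx̄) = -95.7500
Denominator Σ(Δx_t−Δx̄)² = 198.0000
r_1(Δx) = -95.7500 / 198.0000 = -0.484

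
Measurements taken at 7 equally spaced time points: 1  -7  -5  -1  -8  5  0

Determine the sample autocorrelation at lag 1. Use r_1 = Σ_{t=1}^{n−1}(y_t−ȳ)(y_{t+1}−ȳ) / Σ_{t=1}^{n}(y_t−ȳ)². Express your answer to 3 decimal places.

-0.285

Mean ȳ = (1 − 7 − 5 − 1 − 8 + 5 + 0)/7 = -2.1429
Σ(y_t−ȳ)(y_{t+1}−ȳ) = (-15.2653) + (13.8776) + (-3.2653) + (-6.6939) + (-41.8367) + (15.3061) = -37.8776
Denominator Σ(y_t−ȳ)² = 132.8571
r_1 = -37.8776 / 132.8571 = -0.285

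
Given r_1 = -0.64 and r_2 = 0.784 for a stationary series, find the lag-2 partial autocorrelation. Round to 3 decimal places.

φ_{22} = (r_2 − r_1²) / (1 − r_1²)
r_1² = (-0.64)² = 0.4096
Numerator = 0.784 − 0.4096 = 0.3744; denominator = 1 − 0.4096 = 0.5904
φ_{22} = 0.3744 / 0.5904 = 0.634

0.634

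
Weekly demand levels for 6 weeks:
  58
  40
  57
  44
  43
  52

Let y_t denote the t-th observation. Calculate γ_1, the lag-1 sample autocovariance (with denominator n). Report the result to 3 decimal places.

-30.167

Mean ȳ = (58 + 40 + 57 + 44 + 43 + 52)/6 = 49.0000
Σ_{t=1}^{5}(y_t−ȳ)(y_{t+1}−ȳ) = -181.0000
γ_1 = -181.0000 / 6 = -30.167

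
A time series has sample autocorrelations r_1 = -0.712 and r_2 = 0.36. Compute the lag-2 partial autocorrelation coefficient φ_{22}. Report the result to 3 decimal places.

φ_{22} = (r_2 − r_1²) / (1 − r_1²)
r_1² = (-0.712)² = 0.506944
Numerator = 0.36 − 0.5069 = -0.1469; denominator = 1 − 0.5069 = 0.4931
φ_{22} = -0.1469 / 0.4931 = -0.298

-0.298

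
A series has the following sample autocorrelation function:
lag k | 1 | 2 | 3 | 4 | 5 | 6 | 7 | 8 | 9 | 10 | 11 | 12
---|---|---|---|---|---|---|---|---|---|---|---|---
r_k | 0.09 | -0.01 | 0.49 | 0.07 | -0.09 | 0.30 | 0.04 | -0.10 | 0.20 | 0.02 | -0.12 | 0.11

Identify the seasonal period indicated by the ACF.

3

The largest autocorrelation is r_3 = 0.49, with weaker echoes at lags 6 (0.30) and 9 (0.20); the remaining lags stay at or below 0.11.
The dominant spike at lag 3 indicates a seasonal period of 3.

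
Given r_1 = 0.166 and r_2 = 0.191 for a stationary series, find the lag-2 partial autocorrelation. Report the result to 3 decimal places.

0.168

φ_{22} = (r_2 − r_1²) / (1 − r_1²)
r_1² = (0.166)² = 0.027556
Numerator = 0.191 − 0.0276 = 0.1634; denominator = 1 − 0.0276 = 0.9724
φ_{22} = 0.1634 / 0.9724 = 0.168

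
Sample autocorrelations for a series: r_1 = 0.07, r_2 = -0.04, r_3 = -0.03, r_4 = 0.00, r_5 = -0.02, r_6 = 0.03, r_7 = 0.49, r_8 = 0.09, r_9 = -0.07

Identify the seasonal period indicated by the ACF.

The largest autocorrelation is r_7 = 0.49; the remaining lags stay at or below 0.09.
The dominant spike at lag 7 indicates a seasonal period of 7.

7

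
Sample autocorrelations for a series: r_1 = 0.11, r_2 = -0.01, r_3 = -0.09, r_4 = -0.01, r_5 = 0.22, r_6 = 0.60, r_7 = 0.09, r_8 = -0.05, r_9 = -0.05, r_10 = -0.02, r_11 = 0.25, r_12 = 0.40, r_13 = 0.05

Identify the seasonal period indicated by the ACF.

The largest autocorrelation is r_6 = 0.60, with a weaker echo at lag 12 (0.40); the remaining lags stay at or below 0.25.
The dominant spike at lag 6 indicates a seasonal period of 6.

6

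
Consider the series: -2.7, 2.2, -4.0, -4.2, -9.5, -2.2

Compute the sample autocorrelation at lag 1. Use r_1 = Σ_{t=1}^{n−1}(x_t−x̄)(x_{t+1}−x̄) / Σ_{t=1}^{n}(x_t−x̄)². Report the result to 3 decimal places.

Mean x̄ = (-2.7 + 2.2 − 4.0 − 4.2 − 9.5 − 2.2)/6 = -3.4000
Σ(x_t−x̄)(x_{t+1}−x̄) = (3.9200) + (-3.3600) + (0.4800) + (4.8800) + (-7.3200) = -1.4000
Denominator Σ(x_t−x̄)² = 71.5000
r_1 = -1.4000 / 71.5000 = -0.020

-0.020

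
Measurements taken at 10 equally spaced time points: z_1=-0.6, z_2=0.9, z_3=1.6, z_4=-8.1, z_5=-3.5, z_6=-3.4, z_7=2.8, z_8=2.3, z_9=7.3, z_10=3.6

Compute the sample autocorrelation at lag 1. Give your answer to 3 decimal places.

Mean z̄ = (-0.6 + 0.9 + 1.6 − 8.1 − 3.5 − 3.4 + 2.8 + 2.3 + 7.3 + 3.6)/10 = 0.2900
Numerator Σ_{t=1}^{9}(z_t−z̄)(z_{t+1}−z̄) = 68.1249
Denominator Σ(z_t−z̄)² = 171.6890
r_1 = 68.1249 / 171.6890 = 0.397

0.397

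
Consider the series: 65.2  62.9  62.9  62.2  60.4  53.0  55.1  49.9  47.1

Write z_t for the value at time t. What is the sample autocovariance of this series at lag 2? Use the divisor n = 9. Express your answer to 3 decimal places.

Mean z̄ = (65.2 + 62.9 + 62.9 + 62.2 + 60.4 + 53.0 + 55.1 + 49.9 + 47.1)/9 = 57.6333
Σ_{t=1}^{7}(z_t−z̄)(z_{t+2}−z̄) = 112.8211
γ_2 = 112.8211 / 9 = 12.536

12.536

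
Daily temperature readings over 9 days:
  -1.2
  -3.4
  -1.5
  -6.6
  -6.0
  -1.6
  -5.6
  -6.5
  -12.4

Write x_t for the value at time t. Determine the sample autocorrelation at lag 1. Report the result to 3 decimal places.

0.139

Mean x̄ = (-1.2 − 3.4 − 1.5 − 6.6 − 6.0 − 1.6 − 5.6 − 6.5 − 12.4)/9 = -4.9778
Numerator Σ_{t=1}^{8}(x_t−x̄)(x_{t+1}−x̄) = 14.1551
Denominator Σ(x_t−x̄)² = 101.7356
r_1 = 14.1551 / 101.7356 = 0.139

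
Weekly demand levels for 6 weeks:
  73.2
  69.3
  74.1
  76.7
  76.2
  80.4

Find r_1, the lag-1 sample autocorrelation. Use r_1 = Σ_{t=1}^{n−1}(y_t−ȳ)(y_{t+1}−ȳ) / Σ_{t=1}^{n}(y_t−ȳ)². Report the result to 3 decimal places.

0.319

Mean ȳ = (73.2 + 69.3 + 74.1 + 76.7 + 76.2 + 80.4)/6 = 74.9833
Deviations from mean: -1.7833, -5.6833, -0.8833, 1.7167, 1.2167, 5.4167
Numerator Σ_{t=1}^{5}(y_t−ȳ)(y_{t+1}−ȳ) = 22.3181
Denominator Σ(y_t−ȳ)² = 70.0283
r_1 = 22.3181 / 70.0283 = 0.319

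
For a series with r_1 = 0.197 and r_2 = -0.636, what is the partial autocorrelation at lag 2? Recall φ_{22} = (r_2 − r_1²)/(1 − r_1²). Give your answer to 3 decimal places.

-0.702

φ_{22} = (r_2 − r_1²) / (1 − r_1²)
r_1² = (0.197)² = 0.038809
Numerator = -0.636 − 0.0388 = -0.6748; denominator = 1 − 0.0388 = 0.9612
φ_{22} = -0.6748 / 0.9612 = -0.702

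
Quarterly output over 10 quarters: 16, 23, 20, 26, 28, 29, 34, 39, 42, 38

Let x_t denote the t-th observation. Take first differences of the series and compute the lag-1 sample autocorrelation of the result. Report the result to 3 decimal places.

First differences Δx: 7, -3, 6, 2, 1, 5, 5, 3, -4
Mean of differences = 2.4444
Numerator Σ(Δx_t−Δx̄)(Δx_{t+1}−Δx̄) = -44.4198
Denominator Σ(Δx_t−Δx̄)² = 120.2222
r_1(Δx) = -44.4198 / 120.2222 = -0.369

-0.369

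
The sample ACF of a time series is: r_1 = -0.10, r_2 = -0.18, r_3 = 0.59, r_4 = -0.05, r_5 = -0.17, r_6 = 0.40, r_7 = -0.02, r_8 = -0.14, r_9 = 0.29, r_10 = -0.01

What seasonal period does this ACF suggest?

The largest autocorrelation is r_3 = 0.59, with weaker echoes at lags 6 (0.40) and 9 (0.29); the remaining lags stay at or below -0.01.
The dominant spike at lag 3 indicates a seasonal period of 3.

3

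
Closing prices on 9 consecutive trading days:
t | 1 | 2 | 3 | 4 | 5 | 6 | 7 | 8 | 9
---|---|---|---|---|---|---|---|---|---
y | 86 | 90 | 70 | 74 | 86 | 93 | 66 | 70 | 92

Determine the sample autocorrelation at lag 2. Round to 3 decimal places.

-0.694

Mean ȳ = (86 + 90 + 70 + 74 + 86 + 93 + 66 + 70 + 92)/9 = 80.7778
Σ(y_t−ȳ)(y_{t+2}−ȳ) = (-56.2840) + (-62.5062) + (-56.2840) + (-82.8395) + (-77.1728) + (-131.7284) + (-165.8395) = -632.6543
Denominator Σ(y_t−ȳ)² = 911.5556
r_2 = -632.6543 / 911.5556 = -0.694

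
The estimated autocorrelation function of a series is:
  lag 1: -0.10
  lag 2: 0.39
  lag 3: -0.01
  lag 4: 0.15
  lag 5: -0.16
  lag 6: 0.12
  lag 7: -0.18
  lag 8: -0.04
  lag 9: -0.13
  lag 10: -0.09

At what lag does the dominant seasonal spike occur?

2

The largest autocorrelation is r_2 = 0.39, with a weaker echo at lag 4 (0.15); the remaining lags stay at or below 0.12.
The dominant spike at lag 2 indicates a seasonal period of 2.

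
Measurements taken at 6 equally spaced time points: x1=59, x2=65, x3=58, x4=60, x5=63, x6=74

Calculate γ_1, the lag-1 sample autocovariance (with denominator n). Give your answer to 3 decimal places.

Mean x̄ = (59 + 65 + 58 + 60 + 63 + 74)/6 = 63.1667
Deviations: -4.1667, 1.8333, -5.1667, -3.1667, -0.1667, 10.8333
Σ_{t=1}^{5}(x_t−x̄)(x_{t+1}−x̄) = -2.0278
γ_1 = -2.0278 / 6 = -0.338

-0.338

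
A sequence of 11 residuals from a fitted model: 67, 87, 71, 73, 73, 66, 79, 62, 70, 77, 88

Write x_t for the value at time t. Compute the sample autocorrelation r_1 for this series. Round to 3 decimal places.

Mean x̄ = (67 + 87 + 71 + 73 + 73 + 66 + 79 + 62 + 70 + 77 + 88)/11 = 73.9091
Numerator Σ_{t=1}^{10}(x_t−x̄)(x_{t+1}−x̄) = -140.7355
Denominator Σ(x_t−x̄)² = 682.9091
r_1 = -140.7355 / 682.9091 = -0.206

-0.206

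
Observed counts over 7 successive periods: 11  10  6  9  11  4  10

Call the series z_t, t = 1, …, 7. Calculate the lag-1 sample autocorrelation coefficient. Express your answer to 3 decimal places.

-0.403

Mean z̄ = (11 + 10 + 6 + 9 + 11 + 4 + 10)/7 = 8.7143
Deviations from mean: 2.2857, 1.2857, -2.7143, 0.2857, 2.2857, -4.7143, 1.2857
Σ(z_t−z̄)(z_{t+1}−z̄) = (2.9388) + (-3.4898) + (-0.7755) + (0.6531) + (-10.7755) + (-6.0612) = -17.5102
Denominator Σ(z_t−z̄)² = 43.4286
r_1 = -17.5102 / 43.4286 = -0.403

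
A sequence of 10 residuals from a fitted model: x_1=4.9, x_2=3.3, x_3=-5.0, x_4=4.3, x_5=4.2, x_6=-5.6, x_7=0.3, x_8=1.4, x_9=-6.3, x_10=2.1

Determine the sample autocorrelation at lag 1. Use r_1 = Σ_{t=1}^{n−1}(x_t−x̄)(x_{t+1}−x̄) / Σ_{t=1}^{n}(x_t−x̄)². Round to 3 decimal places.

Mean x̄ = (4.9 + 3.3 − 5.0 + 4.3 + 4.2 − 5.6 + 0.3 + 1.4 − 6.3 + 2.1)/10 = 0.3600
Numerator Σ_{t=1}^{9}(x_t−x̄)(x_{t+1}−x̄) = -49.5056
Denominator Σ(x_t−x̄)² = 172.2440
r_1 = -49.5056 / 172.2440 = -0.287

-0.287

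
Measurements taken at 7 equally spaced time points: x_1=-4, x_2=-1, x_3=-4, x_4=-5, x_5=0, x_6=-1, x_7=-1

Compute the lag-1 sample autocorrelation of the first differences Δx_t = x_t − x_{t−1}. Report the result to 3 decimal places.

-0.374

First differences Δx: 3, -3, -1, 5, -1, 0
Mean of differences = 0.5000
Numerator Σ(Δx_t−Δx̄)(Δx_{t+1}−Δx̄) = -16.2500
Denominator Σ(Δx_t−Δx̄)² = 43.5000
r_1(Δx) = -16.2500 / 43.5000 = -0.374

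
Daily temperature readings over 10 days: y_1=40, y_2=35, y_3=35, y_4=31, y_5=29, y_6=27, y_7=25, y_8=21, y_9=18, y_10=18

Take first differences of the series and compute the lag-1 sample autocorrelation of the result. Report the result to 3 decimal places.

-0.476

First differences Δy: -5, 0, -4, -2, -2, -2, -4, -3, 0
Mean of differences = -2.4444
Numerator Σ(Δy_t−Δȳ)(Δy_{t+1}−Δȳ) = -11.5309
Denominator Σ(Δy_t−Δȳ)² = 24.2222
r_1(Δy) = -11.5309 / 24.2222 = -0.476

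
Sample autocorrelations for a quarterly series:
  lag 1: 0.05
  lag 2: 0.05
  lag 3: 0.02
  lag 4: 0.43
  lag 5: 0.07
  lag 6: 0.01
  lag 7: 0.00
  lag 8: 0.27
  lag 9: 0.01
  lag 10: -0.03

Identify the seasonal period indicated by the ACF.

4

The largest autocorrelation is r_4 = 0.43, with a weaker echo at lag 8 (0.27); the remaining lags stay at or below 0.07.
The dominant spike at lag 4 indicates a seasonal period of 4.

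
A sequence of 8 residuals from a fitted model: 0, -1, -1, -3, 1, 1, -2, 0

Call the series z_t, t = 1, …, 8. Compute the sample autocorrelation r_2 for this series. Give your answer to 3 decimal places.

-0.363

Mean z̄ = (0 − 1 − 1 − 3 + 1 + 1 − 2 + 0)/8 = -0.6250
Numerator Σ_{t=1}^{6}(z_t−z̄)(z_{t+2}−z̄) = -5.0313
Denominator Σ(z_t−z̄)² = 13.8750
r_2 = -5.0313 / 13.8750 = -0.363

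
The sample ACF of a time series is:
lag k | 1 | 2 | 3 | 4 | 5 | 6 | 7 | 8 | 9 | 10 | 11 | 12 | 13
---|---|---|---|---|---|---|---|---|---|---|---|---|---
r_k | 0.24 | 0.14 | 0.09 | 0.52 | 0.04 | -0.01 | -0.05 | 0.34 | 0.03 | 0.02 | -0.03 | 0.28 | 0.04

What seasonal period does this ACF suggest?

4

The largest autocorrelation is r_4 = 0.52, with weaker echoes at lags 8 (0.34) and 12 (0.28); the remaining lags stay at or below 0.24. The elevated value at lag 1 (0.24), dropping to 0.14 at lag 2, reflects decaying short-term dependence rather than seasonality.
The dominant spike at lag 4 indicates a seasonal period of 4.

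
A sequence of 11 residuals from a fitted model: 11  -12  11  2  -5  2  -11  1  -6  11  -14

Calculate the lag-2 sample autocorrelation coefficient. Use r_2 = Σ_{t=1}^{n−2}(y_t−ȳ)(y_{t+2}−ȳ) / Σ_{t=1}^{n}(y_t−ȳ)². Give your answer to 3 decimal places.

0.290

Mean ȳ = (11 − 12 + 11 + 2 − 5 + 2 − 11 + 1 − 6 + 11 − 14)/11 = -0.9091
Numerator Σ_{t=1}^{9}(y_t−ȳ)(y_{t+2}−ȳ) = 256.8926
Denominator Σ(y_t−ȳ)² = 884.9091
r_2 = 256.8926 / 884.9091 = 0.290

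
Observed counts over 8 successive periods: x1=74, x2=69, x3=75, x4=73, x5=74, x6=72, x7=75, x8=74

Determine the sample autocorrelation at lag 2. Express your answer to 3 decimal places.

Mean x̄ = (74 + 69 + 75 + 73 + 74 + 72 + 75 + 74)/8 = 73.2500
Deviations from mean: 0.7500, -4.2500, 1.7500, -0.2500, 0.7500, -1.2500, 1.7500, 0.7500
Numerator Σ_{t=1}^{6}(x_t−x̄)(x_{t+2}−x̄) = 4.3750
Denominator Σ(x_t−x̄)² = 27.5000
r_2 = 4.3750 / 27.5000 = 0.159

0.159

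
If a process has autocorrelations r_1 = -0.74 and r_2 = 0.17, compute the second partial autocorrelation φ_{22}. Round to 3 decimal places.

-0.835

φ_{22} = (r_2 − r_1²) / (1 − r_1²)
r_1² = (-0.74)² = 0.5476
Numerator = 0.17 − 0.5476 = -0.3776; denominator = 1 − 0.5476 = 0.4524
φ_{22} = -0.3776 / 0.4524 = -0.835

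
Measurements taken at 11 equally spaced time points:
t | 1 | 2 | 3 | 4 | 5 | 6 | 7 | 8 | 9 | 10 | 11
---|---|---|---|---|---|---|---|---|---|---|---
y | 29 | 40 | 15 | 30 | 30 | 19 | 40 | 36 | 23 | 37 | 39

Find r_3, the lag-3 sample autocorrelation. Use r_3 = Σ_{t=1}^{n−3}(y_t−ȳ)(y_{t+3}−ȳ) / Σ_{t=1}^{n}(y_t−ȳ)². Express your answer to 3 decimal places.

0.477

Mean ȳ = (29 + 40 + 15 + 30 + 30 + 19 + 40 + 36 + 23 + 37 + 39)/11 = 30.7273
Numerator Σ_{t=1}^{8}(y_t−ȳ)(y_{t+3}−ȳ) = 360.7769
Denominator Σ(y_t−ȳ)² = 756.1818
r_3 = 360.7769 / 756.1818 = 0.477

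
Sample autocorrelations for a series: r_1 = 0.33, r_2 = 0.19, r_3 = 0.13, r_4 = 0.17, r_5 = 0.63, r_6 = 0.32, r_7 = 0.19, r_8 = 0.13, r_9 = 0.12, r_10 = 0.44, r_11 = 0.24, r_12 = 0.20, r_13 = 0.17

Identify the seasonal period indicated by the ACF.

The largest autocorrelation is r_5 = 0.63, with a weaker echo at lag 10 (0.44); the remaining lags stay at or below 0.33. The elevated value at lag 1 (0.33), dropping to 0.19 at lag 2, reflects decaying short-term dependence rather than seasonality.
The dominant spike at lag 5 indicates a seasonal period of 5.

5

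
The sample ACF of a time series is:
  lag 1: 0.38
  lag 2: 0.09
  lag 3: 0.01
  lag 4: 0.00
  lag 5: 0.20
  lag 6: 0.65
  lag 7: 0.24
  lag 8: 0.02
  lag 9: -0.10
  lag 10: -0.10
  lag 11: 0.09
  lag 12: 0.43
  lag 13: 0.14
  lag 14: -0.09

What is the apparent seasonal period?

6

The largest autocorrelation is r_6 = 0.65, with a weaker echo at lag 12 (0.43); the remaining lags stay at or below 0.38. The elevated value at lag 1 (0.38), dropping to 0.09 at lag 2, reflects decaying short-term dependence rather than seasonality.
The dominant spike at lag 6 indicates a seasonal period of 6.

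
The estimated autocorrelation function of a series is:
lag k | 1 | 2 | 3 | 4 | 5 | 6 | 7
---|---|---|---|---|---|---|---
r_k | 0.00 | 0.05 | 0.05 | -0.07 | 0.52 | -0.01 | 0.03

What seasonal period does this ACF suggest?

5

The largest autocorrelation is r_5 = 0.52; the remaining lags stay at or below 0.05.
The dominant spike at lag 5 indicates a seasonal period of 5.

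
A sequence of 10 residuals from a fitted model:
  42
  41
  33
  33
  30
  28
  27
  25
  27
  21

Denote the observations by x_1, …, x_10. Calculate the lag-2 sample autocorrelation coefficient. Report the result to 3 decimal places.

Mean x̄ = (42 + 41 + 33 + 33 + 30 + 28 + 27 + 25 + 27 + 21)/10 = 30.7000
Numerator Σ_{t=1}^{8}(x_t−x̄)(x_{t+2}−x̄) = 128.8200
Denominator Σ(x_t−x̄)² = 406.1000
r_2 = 128.8200 / 406.1000 = 0.317

0.317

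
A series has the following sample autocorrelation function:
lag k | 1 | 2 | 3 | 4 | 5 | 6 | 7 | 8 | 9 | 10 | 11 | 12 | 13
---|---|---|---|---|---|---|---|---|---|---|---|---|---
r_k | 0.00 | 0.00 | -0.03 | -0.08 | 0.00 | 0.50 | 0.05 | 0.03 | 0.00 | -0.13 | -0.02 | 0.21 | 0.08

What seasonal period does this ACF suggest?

The largest autocorrelation is r_6 = 0.50, with a weaker echo at lag 12 (0.21); the remaining lags stay at or below 0.08.
The dominant spike at lag 6 indicates a seasonal period of 6.

6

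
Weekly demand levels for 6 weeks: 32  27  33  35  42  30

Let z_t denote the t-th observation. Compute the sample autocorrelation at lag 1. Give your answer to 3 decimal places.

-0.030

Mean z̄ = (32 + 27 + 33 + 35 + 42 + 30)/6 = 33.1667
Deviations from mean: -1.1667, -6.1667, -0.1667, 1.8333, 8.8333, -3.1667
Numerator Σ_{t=1}^{5}(z_t−z̄)(z_{t+1}−z̄) = -3.8611
Denominator Σ(z_t−z̄)² = 130.8333
r_1 = -3.8611 / 130.8333 = -0.030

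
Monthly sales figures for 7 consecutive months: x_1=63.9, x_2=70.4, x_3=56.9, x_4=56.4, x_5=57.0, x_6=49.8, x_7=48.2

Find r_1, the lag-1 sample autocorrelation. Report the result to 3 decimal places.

0.427

Mean x̄ = (63.9 + 70.4 + 56.9 + 56.4 + 57.0 + 49.8 + 48.2)/7 = 57.5143
Numerator Σ_{t=1}^{6}(x_t−x̄)(x_{t+1}−x̄) = 151.4469
Denominator Σ(x_t−x̄)² = 354.9686
r_1 = 151.4469 / 354.9686 = 0.427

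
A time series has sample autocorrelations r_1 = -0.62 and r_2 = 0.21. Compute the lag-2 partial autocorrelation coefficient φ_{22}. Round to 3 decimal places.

φ_{22} = (r_2 − r_1²) / (1 − r_1²)
r_1² = (-0.62)² = 0.3844
Numerator = 0.21 − 0.3844 = -0.1744; denominator = 1 − 0.3844 = 0.6156
φ_{22} = -0.1744 / 0.6156 = -0.283

-0.283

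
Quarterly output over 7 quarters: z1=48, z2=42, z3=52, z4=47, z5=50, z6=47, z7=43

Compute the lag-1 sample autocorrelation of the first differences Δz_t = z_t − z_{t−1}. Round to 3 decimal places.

-0.621

First differences Δz: -6, 10, -5, 3, -3, -4
Mean of differences = -0.8333
Numerator Σ(Δz_t−Δz̄)(Δz_{t+1}−Δz̄) = -118.5278
Denominator Σ(Δz_t−Δz̄)² = 190.8333
r_1(Δz) = -118.5278 / 190.8333 = -0.621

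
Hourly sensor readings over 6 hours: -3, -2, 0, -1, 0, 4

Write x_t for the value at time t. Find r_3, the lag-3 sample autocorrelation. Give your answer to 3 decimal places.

0.091

Mean x̄ = (-3 − 2 + 0 − 1 + 0 + 4)/6 = -0.3333
Deviations from mean: -2.6667, -1.6667, 0.3333, -0.6667, 0.3333, 4.3333
Σ(x_t−x̄)(x_{t+3}−x̄) = (1.7778) + (-0.5556) + (1.4444) = 2.6667
Denominator Σ(x_t−x̄)² = 29.3333
r_3 = 2.6667 / 29.3333 = 0.091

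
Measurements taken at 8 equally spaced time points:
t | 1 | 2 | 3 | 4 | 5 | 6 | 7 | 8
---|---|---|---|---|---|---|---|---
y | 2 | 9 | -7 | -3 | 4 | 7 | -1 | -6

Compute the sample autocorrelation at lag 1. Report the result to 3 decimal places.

Mean ȳ = (2 + 9 − 7 − 3 + 4 + 7 − 1 − 6)/8 = 0.6250
Deviations from mean: 1.3750, 8.3750, -7.6250, -3.6250, 3.3750, 6.3750, -1.6250, -6.6250
Numerator Σ_{t=1}^{7}(y_t−ȳ)(y_{t+1}−ȳ) = -15.0156
Denominator Σ(y_t−ȳ)² = 241.8750
r_1 = -15.0156 / 241.8750 = -0.062

-0.062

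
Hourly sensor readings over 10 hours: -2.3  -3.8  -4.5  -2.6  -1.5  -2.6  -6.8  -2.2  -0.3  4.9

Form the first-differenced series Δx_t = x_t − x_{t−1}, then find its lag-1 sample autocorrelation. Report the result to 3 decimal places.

First differences Δx: -1.5, -0.7, 1.9, 1.1, -1.1, -4.2, 4.6, 1.9, 5.2
Mean of differences = 0.8000
Numerator Σ(Δx_t−Δx̄)(Δx_{t+1}−Δx̄) = 1.0800
Denominator Σ(Δx_t−Δx̄)² = 72.4600
r_1(Δx) = 1.0800 / 72.4600 = 0.015

0.015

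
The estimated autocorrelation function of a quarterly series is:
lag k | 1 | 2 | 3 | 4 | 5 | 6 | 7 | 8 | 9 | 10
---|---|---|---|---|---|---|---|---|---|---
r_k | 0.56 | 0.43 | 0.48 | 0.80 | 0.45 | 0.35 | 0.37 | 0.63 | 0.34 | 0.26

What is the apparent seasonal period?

4

The largest autocorrelation is r_4 = 0.80, with a weaker echo at lag 8 (0.63); the remaining lags stay at or below 0.56. The elevated value at lag 1 (0.56), dropping to 0.43 at lag 2, reflects decaying short-term dependence rather than seasonality.
The dominant spike at lag 4 indicates a seasonal period of 4.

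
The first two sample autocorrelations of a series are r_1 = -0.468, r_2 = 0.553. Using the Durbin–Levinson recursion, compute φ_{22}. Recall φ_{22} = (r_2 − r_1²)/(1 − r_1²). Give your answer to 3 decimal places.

0.428

φ_{22} = (r_2 − r_1²) / (1 − r_1²)
r_1² = (-0.468)² = 0.219024
Numerator = 0.553 − 0.2190 = 0.3340; denominator = 1 − 0.2190 = 0.7810
φ_{22} = 0.3340 / 0.7810 = 0.428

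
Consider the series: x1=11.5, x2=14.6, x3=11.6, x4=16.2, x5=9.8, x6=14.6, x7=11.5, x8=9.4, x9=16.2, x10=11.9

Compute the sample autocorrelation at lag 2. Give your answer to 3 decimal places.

0.243

Mean x̄ = (11.5 + 14.6 + 11.6 + 16.2 + 9.8 + 14.6 + 11.5 + 9.4 + 16.2 + 11.9)/10 = 12.7300
Numerator Σ_{t=1}^{8}(x_t−x̄)(x_{t+2}−x̄) = 13.5512
Denominator Σ(x_t−x̄)² = 55.7410
r_2 = 13.5512 / 55.7410 = 0.243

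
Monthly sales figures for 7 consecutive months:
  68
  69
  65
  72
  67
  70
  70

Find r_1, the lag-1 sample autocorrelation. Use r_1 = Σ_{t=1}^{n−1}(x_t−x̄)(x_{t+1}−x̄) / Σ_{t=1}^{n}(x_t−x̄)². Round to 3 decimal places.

Mean x̄ = (68 + 69 + 65 + 72 + 67 + 70 + 70)/7 = 68.7143
Σ(x_t−x̄)(x_{t+1}−x̄) = (-0.2041) + (-1.0612) + (-12.2041) + (-5.6327) + (-2.2041) + (1.6531) = -19.6531
Denominator Σ(x_t−x̄)² = 31.4286
r_1 = -19.6531 / 31.4286 = -0.625

-0.625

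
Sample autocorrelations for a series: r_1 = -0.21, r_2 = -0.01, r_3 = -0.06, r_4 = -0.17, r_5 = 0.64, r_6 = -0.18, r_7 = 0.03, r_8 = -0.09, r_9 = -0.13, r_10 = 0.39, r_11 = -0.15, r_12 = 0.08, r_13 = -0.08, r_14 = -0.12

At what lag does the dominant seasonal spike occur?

5

The largest autocorrelation is r_5 = 0.64, with a weaker echo at lag 10 (0.39); the remaining lags stay at or below 0.08.
The dominant spike at lag 5 indicates a seasonal period of 5.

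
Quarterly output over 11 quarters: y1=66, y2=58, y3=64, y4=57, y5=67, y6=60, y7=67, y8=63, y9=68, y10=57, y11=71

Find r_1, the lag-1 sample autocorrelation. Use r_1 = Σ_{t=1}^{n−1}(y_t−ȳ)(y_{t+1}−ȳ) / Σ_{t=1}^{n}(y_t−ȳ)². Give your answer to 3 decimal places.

Mean ȳ = (66 + 58 + 64 + 57 + 67 + 60 + 67 + 63 + 68 + 57 + 71)/11 = 63.4545
Numerator Σ_{t=1}^{10}(y_t−ȳ)(y_{t+1}−ȳ) = -149.4793
Denominator Σ(y_t−ȳ)² = 234.7273
r_1 = -149.4793 / 234.7273 = -0.637

-0.637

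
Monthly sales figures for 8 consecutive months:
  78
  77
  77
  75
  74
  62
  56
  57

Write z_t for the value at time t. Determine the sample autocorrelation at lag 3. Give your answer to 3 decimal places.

-0.169

Mean z̄ = (78 + 77 + 77 + 75 + 74 + 62 + 56 + 57)/8 = 69.5000
Deviations from mean: 8.5000, 7.5000, 7.5000, 5.5000, 4.5000, -7.5000, -13.5000, -12.5000
Numerator Σ_{t=1}^{5}(z_t−z̄)(z_{t+3}−z̄) = -106.2500
Denominator Σ(z_t−z̄)² = 630.0000
r_3 = -106.2500 / 630.0000 = -0.169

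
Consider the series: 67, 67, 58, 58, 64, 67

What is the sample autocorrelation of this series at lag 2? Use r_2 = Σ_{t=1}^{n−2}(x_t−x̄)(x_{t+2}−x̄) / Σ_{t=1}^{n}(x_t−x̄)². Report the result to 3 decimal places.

Mean x̄ = (67 + 67 + 58 + 58 + 64 + 67)/6 = 63.5000
Deviations from mean: 3.5000, 3.5000, -5.5000, -5.5000, 0.5000, 3.5000
Σ(x_t−x̄)(x_{t+2}−x̄) = (-19.2500) + (-19.2500) + (-2.7500) + (-19.2500) = -60.5000
Denominator Σ(x_t−x̄)² = 97.5000
r_2 = -60.5000 / 97.5000 = -0.621

-0.621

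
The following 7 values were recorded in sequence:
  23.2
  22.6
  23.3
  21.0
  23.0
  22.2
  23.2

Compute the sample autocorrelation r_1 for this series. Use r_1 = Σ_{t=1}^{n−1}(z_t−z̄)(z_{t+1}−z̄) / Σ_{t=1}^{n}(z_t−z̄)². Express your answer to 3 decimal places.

-0.521

Mean z̄ = (23.2 + 22.6 + 23.3 + 21.0 + 23.0 + 22.2 + 23.2)/7 = 22.6429
Σ(z_t−z̄)(z_{t+1}−z̄) = (-0.0239) + (-0.0282) + (-1.0796) + (-0.5867) + (-0.1582) + (-0.2467) = -2.1233
Denominator Σ(z_t−z̄)² = 4.0771
r_1 = -2.1233 / 4.0771 = -0.521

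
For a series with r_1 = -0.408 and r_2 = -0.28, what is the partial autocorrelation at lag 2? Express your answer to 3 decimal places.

φ_{22} = (r_2 − r_1²) / (1 − r_1²)
r_1² = (-0.408)² = 0.166464
Numerator = -0.28 − 0.1665 = -0.4465; denominator = 1 − 0.1665 = 0.8335
φ_{22} = -0.4465 / 0.8335 = -0.536

-0.536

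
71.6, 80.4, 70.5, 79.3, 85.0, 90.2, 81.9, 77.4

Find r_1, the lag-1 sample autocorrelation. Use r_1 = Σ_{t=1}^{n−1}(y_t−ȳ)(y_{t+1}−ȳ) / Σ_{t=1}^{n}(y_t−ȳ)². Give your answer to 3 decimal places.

Mean ȳ = (71.6 + 80.4 + 70.5 + 79.3 + 85.0 + 90.2 + 81.9 + 77.4)/8 = 79.5375
Deviations from mean: -7.9375, 0.8625, -9.0375, -0.2375, 5.4625, 10.6625, 2.3625, -2.1375
Σ(y_t−ȳ)(y_{t+1}−ȳ) = (-6.8461) + (-7.7948) + (2.1464) + (-1.2973) + (58.2439) + (25.1902) + (-5.0498) = 64.5923
Denominator Σ(y_t−ȳ)² = 299.1588
r_1 = 64.5923 / 299.1588 = 0.216

0.216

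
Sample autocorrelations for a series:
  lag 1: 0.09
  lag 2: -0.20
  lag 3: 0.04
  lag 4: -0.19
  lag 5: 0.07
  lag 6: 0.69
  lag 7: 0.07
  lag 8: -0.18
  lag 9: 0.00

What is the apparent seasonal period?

6

The largest autocorrelation is r_6 = 0.69; the remaining lags stay at or below 0.09.
The dominant spike at lag 6 indicates a seasonal period of 6.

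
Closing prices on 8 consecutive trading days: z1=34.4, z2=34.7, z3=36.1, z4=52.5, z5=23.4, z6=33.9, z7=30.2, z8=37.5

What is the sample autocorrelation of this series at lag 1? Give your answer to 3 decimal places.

Mean z̄ = (34.4 + 34.7 + 36.1 + 52.5 + 23.4 + 33.9 + 30.2 + 37.5)/8 = 35.3375
Deviations from mean: -0.9375, -0.6375, 0.7625, 17.1625, -11.9375, -1.4375, -5.1375, 2.1625
Numerator Σ_{t=1}^{7}(z_t−z̄)(z_{t+1}−z̄) = -178.2439
Denominator Σ(z_t−z̄)² = 472.0588
r_1 = -178.2439 / 472.0588 = -0.378

-0.378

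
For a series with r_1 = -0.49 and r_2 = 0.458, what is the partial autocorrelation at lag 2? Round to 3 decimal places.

φ_{22} = (r_2 − r_1²) / (1 − r_1²)
r_1² = (-0.49)² = 0.2401
Numerator = 0.458 − 0.2401 = 0.2179; denominator = 1 − 0.2401 = 0.7599
φ_{22} = 0.2179 / 0.7599 = 0.287

0.287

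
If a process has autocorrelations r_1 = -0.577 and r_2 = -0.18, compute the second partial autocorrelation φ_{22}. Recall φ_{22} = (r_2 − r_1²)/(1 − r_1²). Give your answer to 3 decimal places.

φ_{22} = (r_2 − r_1²) / (1 − r_1²)
r_1² = (-0.577)² = 0.332929
Numerator = -0.18 − 0.3329 = -0.5129; denominator = 1 − 0.3329 = 0.6671
φ_{22} = -0.5129 / 0.6671 = -0.769

-0.769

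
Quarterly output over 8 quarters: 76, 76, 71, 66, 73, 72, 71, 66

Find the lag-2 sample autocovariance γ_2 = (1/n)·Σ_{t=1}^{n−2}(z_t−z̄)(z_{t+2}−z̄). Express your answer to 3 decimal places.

Mean z̄ = (76 + 76 + 71 + 66 + 73 + 72 + 71 + 66)/8 = 71.3750
Σ_{t=1}^{6}(z_t−z̄)(z_{t+2}−z̄) = -34.5313
γ_2 = -34.5313 / 8 = -4.316

-4.316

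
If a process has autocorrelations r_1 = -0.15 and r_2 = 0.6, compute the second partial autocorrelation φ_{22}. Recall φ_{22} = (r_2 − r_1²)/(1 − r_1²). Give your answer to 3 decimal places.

0.591

φ_{22} = (r_2 − r_1²) / (1 − r_1²)
r_1² = (-0.15)² = 0.0225
Numerator = 0.6 − 0.0225 = 0.5775; denominator = 1 − 0.0225 = 0.9775
φ_{22} = 0.5775 / 0.9775 = 0.591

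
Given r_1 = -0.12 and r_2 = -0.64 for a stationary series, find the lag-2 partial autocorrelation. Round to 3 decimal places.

φ_{22} = (r_2 − r_1²) / (1 − r_1²)
r_1² = (-0.12)² = 0.0144
Numerator = -0.64 − 0.0144 = -0.6544; denominator = 1 − 0.0144 = 0.9856
φ_{22} = -0.6544 / 0.9856 = -0.664

-0.664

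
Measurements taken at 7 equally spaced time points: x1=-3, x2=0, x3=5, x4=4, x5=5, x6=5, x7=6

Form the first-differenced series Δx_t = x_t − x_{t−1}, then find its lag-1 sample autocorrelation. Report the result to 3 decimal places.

First differences Δx: 3, 5, -1, 1, 0, 1
Mean of differences = 1.5000
Numerator Σ(Δx_t−Δx̄)(Δx_{t+1}−Δx̄) = -0.7500
Denominator Σ(Δx_t−Δx̄)² = 23.5000
r_1(Δx) = -0.7500 / 23.5000 = -0.032

-0.032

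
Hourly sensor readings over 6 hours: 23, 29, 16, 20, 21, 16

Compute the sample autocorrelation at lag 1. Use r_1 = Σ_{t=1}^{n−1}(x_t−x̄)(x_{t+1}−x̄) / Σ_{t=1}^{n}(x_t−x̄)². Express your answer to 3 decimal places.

-0.157

Mean x̄ = (23 + 29 + 16 + 20 + 21 + 16)/6 = 20.8333
Numerator Σ_{t=1}^{5}(x_t−x̄)(x_{t+1}−x̄) = -18.6944
Denominator Σ(x_t−x̄)² = 118.8333
r_1 = -18.6944 / 118.8333 = -0.157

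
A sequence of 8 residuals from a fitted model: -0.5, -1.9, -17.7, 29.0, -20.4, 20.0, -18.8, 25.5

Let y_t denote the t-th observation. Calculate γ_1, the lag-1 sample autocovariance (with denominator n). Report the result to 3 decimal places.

-289.839

Mean ȳ = (-0.5 − 1.9 − 17.7 + 29.0 − 20.4 + 20.0 − 18.8 + 25.5)/8 = 1.9000
Σ_{t=1}^{7}(y_t−ȳ)(y_{t+1}−ȳ) = -2318.7100
γ_1 = -2318.7100 / 8 = -289.839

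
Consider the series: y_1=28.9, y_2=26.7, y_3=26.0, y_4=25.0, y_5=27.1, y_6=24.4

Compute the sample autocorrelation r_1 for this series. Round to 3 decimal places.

-0.095

Mean ȳ = (28.9 + 26.7 + 26.0 + 25.0 + 27.1 + 24.4)/6 = 26.3500
Deviations from mean: 2.5500, 0.3500, -0.3500, -1.3500, 0.7500, -1.9500
Σ(y_t−ȳ)(y_{t+1}−ȳ) = (0.8925) + (-0.1225) + (0.4725) + (-1.0125) + (-1.4625) = -1.2325
Denominator Σ(y_t−ȳ)² = 12.9350
r_1 = -1.2325 / 12.9350 = -0.095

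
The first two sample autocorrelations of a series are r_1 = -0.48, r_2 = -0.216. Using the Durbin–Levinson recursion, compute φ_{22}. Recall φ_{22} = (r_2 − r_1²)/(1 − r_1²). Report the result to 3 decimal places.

φ_{22} = (r_2 − r_1²) / (1 − r_1²)
r_1² = (-0.48)² = 0.2304
Numerator = -0.216 − 0.2304 = -0.4464; denominator = 1 − 0.2304 = 0.7696
φ_{22} = -0.4464 / 0.7696 = -0.580

-0.580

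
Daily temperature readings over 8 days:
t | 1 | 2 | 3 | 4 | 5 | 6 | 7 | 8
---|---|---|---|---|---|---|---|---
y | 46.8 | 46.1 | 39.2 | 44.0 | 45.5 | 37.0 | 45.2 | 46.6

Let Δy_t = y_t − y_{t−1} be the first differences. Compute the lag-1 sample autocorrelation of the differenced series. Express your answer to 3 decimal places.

First differences Δy: -0.7, -6.9, 4.8, 1.5, -8.5, 8.2, 1.4
Mean of differences = -0.0286
Numerator Σ(Δy_t−Δȳ)(Δy_{t+1}−Δȳ) = -92.0865
Denominator Σ(Δy_t−Δȳ)² = 214.8343
r_1(Δy) = -92.0865 / 214.8343 = -0.429

-0.429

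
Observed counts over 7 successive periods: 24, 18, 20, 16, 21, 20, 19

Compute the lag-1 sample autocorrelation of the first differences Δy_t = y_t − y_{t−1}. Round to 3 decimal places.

First differences Δy: -6, 2, -4, 5, -1, -1
Mean of differences = -0.8333
Numerator Σ(Δy_t−Δȳ)(Δy_{t+1}−Δȳ) = -43.0278
Denominator Σ(Δy_t−Δȳ)² = 78.8333
r_1(Δy) = -43.0278 / 78.8333 = -0.546

-0.546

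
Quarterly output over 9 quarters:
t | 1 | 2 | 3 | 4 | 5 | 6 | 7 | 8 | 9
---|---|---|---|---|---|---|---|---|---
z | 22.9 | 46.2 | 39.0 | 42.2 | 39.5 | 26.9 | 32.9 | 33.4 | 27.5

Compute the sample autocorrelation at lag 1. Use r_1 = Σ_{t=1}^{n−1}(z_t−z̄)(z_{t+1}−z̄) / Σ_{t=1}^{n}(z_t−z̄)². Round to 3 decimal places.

Mean z̄ = (22.9 + 46.2 + 39.0 + 42.2 + 39.5 + 26.9 + 32.9 + 33.4 + 27.5)/9 = 34.5000
Numerator Σ_{t=1}^{8}(z_t−z̄)(z_{t+1}−z̄) = -26.3000
Denominator Σ(z_t−z̄)² = 486.5200
r_1 = -26.3000 / 486.5200 = -0.054

-0.054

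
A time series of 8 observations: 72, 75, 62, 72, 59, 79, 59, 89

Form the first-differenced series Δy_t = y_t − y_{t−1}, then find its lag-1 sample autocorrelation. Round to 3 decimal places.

-0.725

First differences Δy: 3, -13, 10, -13, 20, -20, 30
Mean of differences = 2.4286
Numerator Σ(Δy_t−Δȳ)(Δy_{t+1}−Δȳ) = -1526.0408
Denominator Σ(Δy_t−Δȳ)² = 2105.7143
r_1(Δy) = -1526.0408 / 2105.7143 = -0.725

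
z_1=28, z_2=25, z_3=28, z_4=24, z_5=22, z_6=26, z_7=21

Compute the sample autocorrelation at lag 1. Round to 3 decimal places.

-0.157

Mean z̄ = (28 + 25 + 28 + 24 + 22 + 26 + 21)/7 = 24.8571
Deviations from mean: 3.1429, 0.1429, 3.1429, -0.8571, -2.8571, 1.1429, -3.8571
Σ(z_t−z̄)(z_{t+1}−z̄) = (0.4490) + (0.4490) + (-2.6939) + (2.4490) + (-3.2653) + (-4.4082) = -7.0204
Denominator Σ(z_t−z̄)² = 44.8571
r_1 = -7.0204 / 44.8571 = -0.157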